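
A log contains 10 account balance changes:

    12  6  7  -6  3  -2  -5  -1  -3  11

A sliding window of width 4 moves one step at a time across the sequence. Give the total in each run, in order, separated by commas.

Sliding a size-4 window across the 10 values:
12 6 7 -6 → sum 19
6 7 -6 3 → sum 10
7 -6 3 -2 → sum 2
-6 3 -2 -5 → sum -10
3 -2 -5 -1 → sum -5
-2 -5 -1 -3 → sum -11
-5 -1 -3 11 → sum 2

19, 10, 2, -10, -5, -11, 2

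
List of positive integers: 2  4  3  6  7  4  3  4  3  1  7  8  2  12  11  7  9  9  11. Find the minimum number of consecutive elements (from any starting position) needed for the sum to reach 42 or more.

add 2: running sum 2 < 42
add 4: running sum 6 < 42
add 3: running sum 9 < 42
add 6: running sum 15 < 42
add 7: running sum 22 < 42
add 4: running sum 26 < 42
add 3: running sum 29 < 42
add 4: running sum 33 < 42
add 3: running sum 36 < 42
add 1: running sum 37 < 42
add 7: shortest ending here [4, 3, 6, 7, 4, 3, 4, 3, 1, 7] sum 42, len 10
add 8: shortest ending here [6, 7, 4, 3, 4, 3, 1, 7, 8] sum 43, len 9
add 2: shortest ending here [6, 7, 4, 3, 4, 3, 1, 7, 8, 2] sum 45, len 10
add 12: shortest ending here [4, 3, 4, 3, 1, 7, 8, 2, 12] sum 44, len 9
add 11: shortest ending here [3, 1, 7, 8, 2, 12, 11] sum 44, len 7
add 7: shortest ending here [7, 8, 2, 12, 11, 7] sum 47, len 6
add 9: shortest ending here [8, 2, 12, 11, 7, 9] sum 49, len 6
add 9: shortest ending here [12, 11, 7, 9, 9] sum 48, len 5
add 11: shortest ending here [11, 7, 9, 9, 11] sum 47, len 5
Shortest qualifying length: 5.

5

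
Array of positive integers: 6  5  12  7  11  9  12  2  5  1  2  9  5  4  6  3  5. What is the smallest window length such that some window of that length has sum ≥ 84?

add 6: running sum 6 < 84
add 5: running sum 11 < 84
add 12: running sum 23 < 84
add 7: running sum 30 < 84
add 11: running sum 41 < 84
add 9: running sum 50 < 84
add 12: running sum 62 < 84
add 2: running sum 64 < 84
add 5: running sum 69 < 84
add 1: running sum 70 < 84
add 2: running sum 72 < 84
add 9: running sum 81 < 84
end 12: [6, 5, 12, 7, 11, 9, 12, 2, 5, 1, 2, 9, 5] sum 86, len 13
end 13: [5, 12, 7, 11, 9, 12, 2, 5, 1, 2, 9, 5, 4] sum 84, len 13
end 14: [12, 7, 11, 9, 12, 2, 5, 1, 2, 9, 5, 4, 6] sum 85, len 13
end 15: [12, 7, 11, 9, 12, 2, 5, 1, 2, 9, 5, 4, 6, 3] sum 88, len 14
end 16: [12, 7, 11, 9, 12, 2, 5, 1, 2, 9, 5, 4, 6, 3, 5] sum 93, len 15
Shortest qualifying length: 13.

13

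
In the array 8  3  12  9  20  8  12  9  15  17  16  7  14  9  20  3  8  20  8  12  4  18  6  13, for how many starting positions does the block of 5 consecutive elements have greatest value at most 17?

5

(8, 3, 12, 9, 20) → max 20
(3, 12, 9, 20, 8) → max 20
(12, 9, 20, 8, 12) → max 20
(9, 20, 8, 12, 9) → max 20
(20, 8, 12, 9, 15) → max 20
(8, 12, 9, 15, 17) → max 17  ≤ 17 ✓
(12, 9, 15, 17, 16) → max 17  ≤ 17 ✓
(9, 15, 17, 16, 7) → max 17  ≤ 17 ✓
(15, 17, 16, 7, 14) → max 17  ≤ 17 ✓
(17, 16, 7, 14, 9) → max 17  ≤ 17 ✓
(16, 7, 14, 9, 20) → max 20
(7, 14, 9, 20, 3) → max 20
(14, 9, 20, 3, 8) → max 20
(9, 20, 3, 8, 20) → max 20
(20, 3, 8, 20, 8) → max 20
(3, 8, 20, 8, 12) → max 20
(8, 20, 8, 12, 4) → max 20
(20, 8, 12, 4, 18) → max 20
(8, 12, 4, 18, 6) → max 18
(12, 4, 18, 6, 13) → max 18
5 windows satisfy the condition.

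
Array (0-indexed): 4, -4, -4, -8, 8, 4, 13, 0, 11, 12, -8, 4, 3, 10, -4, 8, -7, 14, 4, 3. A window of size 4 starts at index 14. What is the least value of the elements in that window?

Elements at indices 14..17: -4, 8, -7, 14
min(-4, 8, -7, 14) = -7

-7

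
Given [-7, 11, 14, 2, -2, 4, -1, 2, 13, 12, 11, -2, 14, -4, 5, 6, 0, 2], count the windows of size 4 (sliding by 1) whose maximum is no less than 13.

-7 11 14 2 → max 14  ≥ 13 ✓
11 14 2 -2 → max 14  ≥ 13 ✓
14 2 -2 4 → max 14  ≥ 13 ✓
2 -2 4 -1 → max 4
-2 4 -1 2 → max 4
4 -1 2 13 → max 13  ≥ 13 ✓
-1 2 13 12 → max 13  ≥ 13 ✓
2 13 12 11 → max 13  ≥ 13 ✓
13 12 11 -2 → max 13  ≥ 13 ✓
12 11 -2 14 → max 14  ≥ 13 ✓
11 -2 14 -4 → max 14  ≥ 13 ✓
-2 14 -4 5 → max 14  ≥ 13 ✓
14 -4 5 6 → max 14  ≥ 13 ✓
-4 5 6 0 → max 6
5 6 0 2 → max 6
11 windows satisfy the condition.

11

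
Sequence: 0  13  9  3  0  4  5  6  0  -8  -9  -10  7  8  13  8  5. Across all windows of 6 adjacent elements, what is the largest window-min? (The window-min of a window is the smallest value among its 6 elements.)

(0, 13, 9, 3, 0, 4) → min 0
(13, 9, 3, 0, 4, 5) → min 0
(9, 3, 0, 4, 5, 6) → min 0
(3, 0, 4, 5, 6, 0) → min 0
(0, 4, 5, 6, 0, -8) → min -8
(4, 5, 6, 0, -8, -9) → min -9
(5, 6, 0, -8, -9, -10) → min -10
(6, 0, -8, -9, -10, 7) → min -10
(0, -8, -9, -10, 7, 8) → min -10
(-8, -9, -10, 7, 8, 13) → min -10
(-9, -10, 7, 8, 13, 8) → min -10
(-10, 7, 8, 13, 8, 5) → min -10
Largest of these is 0.

0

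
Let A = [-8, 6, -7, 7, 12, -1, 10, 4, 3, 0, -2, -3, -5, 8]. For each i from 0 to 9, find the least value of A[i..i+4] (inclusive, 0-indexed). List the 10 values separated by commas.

Sliding a size-5 window across the 14 values:
(-8, 6, -7, 7, 12) → min -8
(6, -7, 7, 12, -1) → min -7
(-7, 7, 12, -1, 10) → min -7
(7, 12, -1, 10, 4) → min -1
(12, -1, 10, 4, 3) → min -1
(-1, 10, 4, 3, 0) → min -1
(10, 4, 3, 0, -2) → min -2
(4, 3, 0, -2, -3) → min -3
(3, 0, -2, -3, -5) → min -5
(0, -2, -3, -5, 8) → min -5

-8, -7, -7, -1, -1, -1, -2, -3, -5, -5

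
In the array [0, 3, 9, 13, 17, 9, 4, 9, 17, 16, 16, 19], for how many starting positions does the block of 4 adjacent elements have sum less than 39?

[0, 3, 9, 13] → sum 25  < 39 ✓
[3, 9, 13, 17] → sum 42
[9, 13, 17, 9] → sum 48
[13, 17, 9, 4] → sum 43
[17, 9, 4, 9] → sum 39
[9, 4, 9, 17] → sum 39
[4, 9, 17, 16] → sum 46
[9, 17, 16, 16] → sum 58
[17, 16, 16, 19] → sum 68
1 window satisfy the condition.

1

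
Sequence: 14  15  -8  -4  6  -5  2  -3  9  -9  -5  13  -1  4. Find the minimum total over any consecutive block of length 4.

-11

14 15 -8 -4 → sum 17
15 -8 -4 6 → sum 9
-8 -4 6 -5 → sum -11
-4 6 -5 2 → sum -1
6 -5 2 -3 → sum 0
-5 2 -3 9 → sum 3
2 -3 9 -9 → sum -1
-3 9 -9 -5 → sum -8
9 -9 -5 13 → sum 8
-9 -5 13 -1 → sum -2
-5 13 -1 4 → sum 11
Minimum of these is -11.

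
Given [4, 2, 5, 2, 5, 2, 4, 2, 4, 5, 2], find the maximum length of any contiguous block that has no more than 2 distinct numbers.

5

[4] 1 distinct, len 1
[4, 2] 2 distinct, len 2
[2, 5] 2 distinct, len 2
[2, 5, 2] 2 distinct, len 3
[2, 5, 2, 5] 2 distinct, len 4
[2, 5, 2, 5, 2] 2 distinct, len 5
[2, 4] 2 distinct, len 2
[2, 4, 2] 2 distinct, len 3
[2, 4, 2, 4] 2 distinct, len 4
[4, 5] 2 distinct, len 2
[5, 2] 2 distinct, len 2
Longest length with ≤2 distinct: 5.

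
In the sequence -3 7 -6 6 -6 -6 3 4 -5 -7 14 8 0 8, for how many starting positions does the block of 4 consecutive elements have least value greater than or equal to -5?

(-3, 7, -6, 6) → min -6
(7, -6, 6, -6) → min -6
(-6, 6, -6, -6) → min -6
(6, -6, -6, 3) → min -6
(-6, -6, 3, 4) → min -6
(-6, 3, 4, -5) → min -6
(3, 4, -5, -7) → min -7
(4, -5, -7, 14) → min -7
(-5, -7, 14, 8) → min -7
(-7, 14, 8, 0) → min -7
(14, 8, 0, 8) → min 0  ≥ -5 ✓
1 window satisfy the condition.

1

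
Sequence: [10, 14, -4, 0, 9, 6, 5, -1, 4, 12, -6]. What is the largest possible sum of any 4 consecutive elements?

20

[10, 14, -4, 0] → sum 20
[14, -4, 0, 9] → sum 19
[-4, 0, 9, 6] → sum 11
[0, 9, 6, 5] → sum 20
[9, 6, 5, -1] → sum 19
[6, 5, -1, 4] → sum 14
[5, -1, 4, 12] → sum 20
[-1, 4, 12, -6] → sum 9
Largest of these is 20.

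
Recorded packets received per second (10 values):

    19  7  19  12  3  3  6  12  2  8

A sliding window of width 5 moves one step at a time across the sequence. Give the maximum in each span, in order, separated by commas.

19, 19, 19, 12, 12, 12

Sliding a size-5 window across the 10 values:
19 7 19 12 3 → max 19
7 19 12 3 3 → max 19
19 12 3 3 6 → max 19
12 3 3 6 12 → max 12
3 3 6 12 2 → max 12
3 6 12 2 8 → max 12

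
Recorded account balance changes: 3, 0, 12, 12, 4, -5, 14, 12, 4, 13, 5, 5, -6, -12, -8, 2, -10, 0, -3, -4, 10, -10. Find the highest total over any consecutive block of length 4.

[3, 0, 12, 12] → sum 27
[0, 12, 12, 4] → sum 28
[12, 12, 4, -5] → sum 23
[12, 4, -5, 14] → sum 25
[4, -5, 14, 12] → sum 25
[-5, 14, 12, 4] → sum 25
[14, 12, 4, 13] → sum 43
[12, 4, 13, 5] → sum 34
[4, 13, 5, 5] → sum 27
[13, 5, 5, -6] → sum 17
[5, 5, -6, -12] → sum -8
[5, -6, -12, -8] → sum -21
[-6, -12, -8, 2] → sum -24
[-12, -8, 2, -10] → sum -28
[-8, 2, -10, 0] → sum -16
[2, -10, 0, -3] → sum -11
[-10, 0, -3, -4] → sum -17
[0, -3, -4, 10] → sum 3
[-3, -4, 10, -10] → sum -7
Highest of these is 43.

43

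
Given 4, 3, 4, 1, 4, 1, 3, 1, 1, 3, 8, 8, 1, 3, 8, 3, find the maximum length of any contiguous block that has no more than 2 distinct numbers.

5

Extend right; when distinct count exceeds 2, shrink from the left:
[4] 1 distinct, len 1
[4, 3] 2 distinct, len 2
[4, 3, 4] 2 distinct, len 3
[4, 1] 2 distinct, len 2
[4, 1, 4] 2 distinct, len 3
[4, 1, 4, 1] 2 distinct, len 4
[1, 3] 2 distinct, len 2
[1, 3, 1] 2 distinct, len 3
[1, 3, 1, 1] 2 distinct, len 4
[1, 3, 1, 1, 3] 2 distinct, len 5
[3, 8] 2 distinct, len 2
[3, 8, 8] 2 distinct, len 3
[8, 8, 1] 2 distinct, len 3
[1, 3] 2 distinct, len 2
[3, 8] 2 distinct, len 2
[3, 8, 3] 2 distinct, len 3
Longest length with ≤2 distinct: 5.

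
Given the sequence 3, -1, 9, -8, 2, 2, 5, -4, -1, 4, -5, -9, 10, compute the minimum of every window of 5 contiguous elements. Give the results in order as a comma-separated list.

(3, -1, 9, -8, 2) → min -8
(-1, 9, -8, 2, 2) → min -8
(9, -8, 2, 2, 5) → min -8
(-8, 2, 2, 5, -4) → min -8
(2, 2, 5, -4, -1) → min -4
(2, 5, -4, -1, 4) → min -4
(5, -4, -1, 4, -5) → min -5
(-4, -1, 4, -5, -9) → min -9
(-1, 4, -5, -9, 10) → min -9

-8, -8, -8, -8, -4, -4, -5, -9, -9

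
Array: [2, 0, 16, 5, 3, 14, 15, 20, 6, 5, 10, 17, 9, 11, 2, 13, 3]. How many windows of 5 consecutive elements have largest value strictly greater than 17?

5

(2, 0, 16, 5, 3) → max 16
(0, 16, 5, 3, 14) → max 16
(16, 5, 3, 14, 15) → max 16
(5, 3, 14, 15, 20) → max 20  > 17 ✓
(3, 14, 15, 20, 6) → max 20  > 17 ✓
(14, 15, 20, 6, 5) → max 20  > 17 ✓
(15, 20, 6, 5, 10) → max 20  > 17 ✓
(20, 6, 5, 10, 17) → max 20  > 17 ✓
(6, 5, 10, 17, 9) → max 17
(5, 10, 17, 9, 11) → max 17
(10, 17, 9, 11, 2) → max 17
(17, 9, 11, 2, 13) → max 17
(9, 11, 2, 13, 3) → max 13
5 windows satisfy the condition.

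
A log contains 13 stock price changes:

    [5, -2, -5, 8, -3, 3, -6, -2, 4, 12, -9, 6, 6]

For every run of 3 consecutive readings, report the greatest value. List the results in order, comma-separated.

Sliding a size-3 window across the 13 values:
[5, -2, -5] → max 5
[-2, -5, 8] → max 8
[-5, 8, -3] → max 8
[8, -3, 3] → max 8
[-3, 3, -6] → max 3
[3, -6, -2] → max 3
[-6, -2, 4] → max 4
[-2, 4, 12] → max 12
[4, 12, -9] → max 12
[12, -9, 6] → max 12
[-9, 6, 6] → max 6

5, 8, 8, 8, 3, 3, 4, 12, 12, 12, 6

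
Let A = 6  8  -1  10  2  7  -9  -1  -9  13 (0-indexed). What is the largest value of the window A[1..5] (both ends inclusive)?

Elements at indices 1..5: 8, -1, 10, 2, 7
max(8, -1, 10, 2, 7) = 10

10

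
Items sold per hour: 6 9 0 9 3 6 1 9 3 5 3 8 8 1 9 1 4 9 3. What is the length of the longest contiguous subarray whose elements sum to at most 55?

11

→ 6: sum 6, len 1
→ 9: sum 15, len 2
→ 0: sum 15, len 3
→ 9: sum 24, len 4
→ 3: sum 27, len 5
→ 6: sum 33, len 6
→ 1: sum 34, len 7
→ 9: sum 43, len 8
→ 3: sum 46, len 9
→ 5: sum 51, len 10
→ 3: sum 54, len 11
→ 8 (dropped 6, 9): sum 47, len 10
→ 8: sum 55, len 11
→ 1 (dropped 0, 9): sum 47, len 10
→ 9 (dropped 3): sum 53, len 10
→ 1: sum 54, len 11
→ 4 (dropped 6): sum 52, len 11
→ 9 (dropped 1, 9): sum 51, len 10
→ 3: sum 54, len 11
Longest length seen: 11.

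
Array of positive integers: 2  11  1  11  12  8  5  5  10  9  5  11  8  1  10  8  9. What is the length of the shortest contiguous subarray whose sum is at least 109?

14

add 2: running sum 2 < 109
add 11: running sum 13 < 109
add 1: running sum 14 < 109
add 11: running sum 25 < 109
add 12: running sum 37 < 109
add 8: running sum 45 < 109
add 5: running sum 50 < 109
add 5: running sum 55 < 109
add 10: running sum 65 < 109
add 9: running sum 74 < 109
add 5: running sum 79 < 109
add 11: running sum 90 < 109
add 8: running sum 98 < 109
add 1: running sum 99 < 109
end 14: [2, 11, 1, 11, 12, 8, 5, 5, 10, 9, 5, 11, 8, 1, 10] sum 109, len 15
end 15: [11, 1, 11, 12, 8, 5, 5, 10, 9, 5, 11, 8, 1, 10, 8] sum 115, len 15
end 16: [11, 12, 8, 5, 5, 10, 9, 5, 11, 8, 1, 10, 8, 9] sum 112, len 14
Shortest qualifying length: 14.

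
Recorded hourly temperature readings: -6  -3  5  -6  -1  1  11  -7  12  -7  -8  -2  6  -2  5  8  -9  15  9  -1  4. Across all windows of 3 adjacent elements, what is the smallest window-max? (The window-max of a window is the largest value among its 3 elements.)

Each size-3 window and its max:
(-6, -3, 5) → max 5
(-3, 5, -6) → max 5
(5, -6, -1) → max 5
(-6, -1, 1) → max 1
(-1, 1, 11) → max 11
(1, 11, -7) → max 11
(11, -7, 12) → max 12
(-7, 12, -7) → max 12
(12, -7, -8) → max 12
(-7, -8, -2) → max -2
(-8, -2, 6) → max 6
(-2, 6, -2) → max 6
(6, -2, 5) → max 6
(-2, 5, 8) → max 8
(5, 8, -9) → max 8
(8, -9, 15) → max 15
(-9, 15, 9) → max 15
(15, 9, -1) → max 15
(9, -1, 4) → max 9
Smallest of these is -2.

-2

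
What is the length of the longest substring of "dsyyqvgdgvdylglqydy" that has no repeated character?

add d: [d] len 1
add s: [d, s] len 2
add y: [d, s, y] len 3
add y (repeat y, move left end past it): [y] len 1
add q: [y, q] len 2
add v: [y, q, v] len 3
add g: [y, q, v, g] len 4
add d: [y, q, v, g, d] len 5
add g (repeat g, move left end past it): [d, g] len 2
add v: [d, g, v] len 3
add d (repeat d, move left end past it): [g, v, d] len 3
add y: [g, v, d, y] len 4
add l: [g, v, d, y, l] len 5
add g (repeat g, move left end past it): [v, d, y, l, g] len 5
add l (repeat l, move left end past it): [g, l] len 2
add q: [g, l, q] len 3
add y: [g, l, q, y] len 4
add d: [g, l, q, y, d] len 5
add y (repeat y, move left end past it): [d, y] len 2
Longest all-distinct length: 5.

5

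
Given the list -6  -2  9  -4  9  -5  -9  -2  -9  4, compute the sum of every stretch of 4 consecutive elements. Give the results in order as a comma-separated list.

-3, 12, 9, -9, -7, -25, -16

(-6, -2, 9, -4) → sum -3
(-2, 9, -4, 9) → sum 12
(9, -4, 9, -5) → sum 9
(-4, 9, -5, -9) → sum -9
(9, -5, -9, -2) → sum -7
(-5, -9, -2, -9) → sum -25
(-9, -2, -9, 4) → sum -16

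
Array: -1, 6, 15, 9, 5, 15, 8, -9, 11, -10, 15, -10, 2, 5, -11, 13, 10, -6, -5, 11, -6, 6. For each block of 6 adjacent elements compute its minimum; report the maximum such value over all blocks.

-1 6 15 9 5 15 → min -1
6 15 9 5 15 8 → min 5
15 9 5 15 8 -9 → min -9
9 5 15 8 -9 11 → min -9
5 15 8 -9 11 -10 → min -10
15 8 -9 11 -10 15 → min -10
8 -9 11 -10 15 -10 → min -10
-9 11 -10 15 -10 2 → min -10
11 -10 15 -10 2 5 → min -10
-10 15 -10 2 5 -11 → min -11
15 -10 2 5 -11 13 → min -11
-10 2 5 -11 13 10 → min -11
2 5 -11 13 10 -6 → min -11
5 -11 13 10 -6 -5 → min -11
-11 13 10 -6 -5 11 → min -11
13 10 -6 -5 11 -6 → min -6
10 -6 -5 11 -6 6 → min -6
Maximum of these is 5.

5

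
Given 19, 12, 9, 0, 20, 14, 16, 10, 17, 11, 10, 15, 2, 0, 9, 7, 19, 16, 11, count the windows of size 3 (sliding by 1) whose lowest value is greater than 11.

1

[19, 12, 9] → min 9
[12, 9, 0] → min 0
[9, 0, 20] → min 0
[0, 20, 14] → min 0
[20, 14, 16] → min 14  > 11 ✓
[14, 16, 10] → min 10
[16, 10, 17] → min 10
[10, 17, 11] → min 10
[17, 11, 10] → min 10
[11, 10, 15] → min 10
[10, 15, 2] → min 2
[15, 2, 0] → min 0
[2, 0, 9] → min 0
[0, 9, 7] → min 0
[9, 7, 19] → min 7
[7, 19, 16] → min 7
[19, 16, 11] → min 11
1 window satisfy the condition.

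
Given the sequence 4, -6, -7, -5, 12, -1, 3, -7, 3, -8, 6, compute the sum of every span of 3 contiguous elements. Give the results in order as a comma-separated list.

(4, -6, -7) → sum -9
(-6, -7, -5) → sum -18
(-7, -5, 12) → sum 0
(-5, 12, -1) → sum 6
(12, -1, 3) → sum 14
(-1, 3, -7) → sum -5
(3, -7, 3) → sum -1
(-7, 3, -8) → sum -12
(3, -8, 6) → sum 1

-9, -18, 0, 6, 14, -5, -1, -12, 1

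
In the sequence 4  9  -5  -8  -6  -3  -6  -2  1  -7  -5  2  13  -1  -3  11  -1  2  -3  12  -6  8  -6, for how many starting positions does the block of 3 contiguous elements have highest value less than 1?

(4, 9, -5) → max 9
(9, -5, -8) → max 9
(-5, -8, -6) → max -5  < 1 ✓
(-8, -6, -3) → max -3  < 1 ✓
(-6, -3, -6) → max -3  < 1 ✓
(-3, -6, -2) → max -2  < 1 ✓
(-6, -2, 1) → max 1
(-2, 1, -7) → max 1
(1, -7, -5) → max 1
(-7, -5, 2) → max 2
(-5, 2, 13) → max 13
(2, 13, -1) → max 13
(13, -1, -3) → max 13
(-1, -3, 11) → max 11
(-3, 11, -1) → max 11
(11, -1, 2) → max 11
(-1, 2, -3) → max 2
(2, -3, 12) → max 12
(-3, 12, -6) → max 12
(12, -6, 8) → max 12
(-6, 8, -6) → max 8
4 windows satisfy the condition.

4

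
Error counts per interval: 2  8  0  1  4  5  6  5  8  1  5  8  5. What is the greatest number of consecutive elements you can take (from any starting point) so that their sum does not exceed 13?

Extend to the right; shrink from the left whenever the sum exceeds 13:
→ 2: sum 2, len 1
→ 8: sum 10, len 2
→ 0: sum 10, len 3
→ 1: sum 11, len 4
→ 4 (dropped 2): sum 13, len 4
→ 5 (dropped 8): sum 10, len 4
→ 6 (dropped 0, 1, 4): sum 11, len 2
→ 5 (dropped 5): sum 11, len 2
→ 8 (dropped 6): sum 13, len 2
→ 1 (dropped 5): sum 9, len 2
→ 5 (dropped 8): sum 6, len 2
→ 8 (dropped 1): sum 13, len 2
→ 5 (dropped 5): sum 13, len 2
Longest length seen: 4.

4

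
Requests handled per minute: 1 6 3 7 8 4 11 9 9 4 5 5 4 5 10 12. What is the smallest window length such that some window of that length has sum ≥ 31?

4

add 1: running sum 1 < 31
add 6: running sum 7 < 31
add 3: running sum 10 < 31
add 7: running sum 17 < 31
add 8: running sum 25 < 31
add 4: running sum 29 < 31
add 11: shortest ending here [3, 7, 8, 4, 11] sum 33, len 5
add 9: shortest ending here [8, 4, 11, 9] sum 32, len 4
add 9: shortest ending here [4, 11, 9, 9] sum 33, len 4
add 4: shortest ending here [11, 9, 9, 4] sum 33, len 4
add 5: shortest ending here [11, 9, 9, 4, 5] sum 38, len 5
add 5: shortest ending here [9, 9, 4, 5, 5] sum 32, len 5
add 4: shortest ending here [9, 9, 4, 5, 5, 4] sum 36, len 6
add 5: shortest ending here [9, 4, 5, 5, 4, 5] sum 32, len 6
add 10: shortest ending here [4, 5, 5, 4, 5, 10] sum 33, len 6
add 12: shortest ending here [4, 5, 10, 12] sum 31, len 4
Shortest qualifying length: 4.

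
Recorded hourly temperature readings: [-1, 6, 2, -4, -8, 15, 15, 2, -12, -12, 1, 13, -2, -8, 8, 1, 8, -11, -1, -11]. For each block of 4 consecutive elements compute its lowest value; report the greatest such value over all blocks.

-4

-1 6 2 -4 → min -4
6 2 -4 -8 → min -8
2 -4 -8 15 → min -8
-4 -8 15 15 → min -8
-8 15 15 2 → min -8
15 15 2 -12 → min -12
15 2 -12 -12 → min -12
2 -12 -12 1 → min -12
-12 -12 1 13 → min -12
-12 1 13 -2 → min -12
1 13 -2 -8 → min -8
13 -2 -8 8 → min -8
-2 -8 8 1 → min -8
-8 8 1 8 → min -8
8 1 8 -11 → min -11
1 8 -11 -1 → min -11
8 -11 -1 -11 → min -11
Greatest of these is -4.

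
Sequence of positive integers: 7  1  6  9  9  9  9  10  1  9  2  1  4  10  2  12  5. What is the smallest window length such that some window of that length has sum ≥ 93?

14

add 7: running sum 7 < 93
add 1: running sum 8 < 93
add 6: running sum 14 < 93
add 9: running sum 23 < 93
add 9: running sum 32 < 93
add 9: running sum 41 < 93
add 9: running sum 50 < 93
add 10: running sum 60 < 93
add 1: running sum 61 < 93
add 9: running sum 70 < 93
add 2: running sum 72 < 93
add 1: running sum 73 < 93
add 4: running sum 77 < 93
add 10: running sum 87 < 93
add 2: running sum 89 < 93
add 12: shortest ending here [6, 9, 9, 9, 9, 10, 1, 9, 2, 1, 4, 10, 2, 12] sum 93, len 14
add 5: shortest ending here [6, 9, 9, 9, 9, 10, 1, 9, 2, 1, 4, 10, 2, 12, 5] sum 98, len 15
Shortest qualifying length: 14.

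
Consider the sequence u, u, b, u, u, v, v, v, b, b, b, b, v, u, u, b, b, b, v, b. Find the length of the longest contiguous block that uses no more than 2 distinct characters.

8

[u] 1 distinct, len 1
[u, u] 1 distinct, len 2
[u, u, b] 2 distinct, len 3
[u, u, b, u] 2 distinct, len 4
[u, u, b, u, u] 2 distinct, len 5
[u, u, v] 2 distinct, len 3
[u, u, v, v] 2 distinct, len 4
[u, u, v, v, v] 2 distinct, len 5
[v, v, v, b] 2 distinct, len 4
[v, v, v, b, b] 2 distinct, len 5
[v, v, v, b, b, b] 2 distinct, len 6
[v, v, v, b, b, b, b] 2 distinct, len 7
[v, v, v, b, b, b, b, v] 2 distinct, len 8
[v, u] 2 distinct, len 2
[v, u, u] 2 distinct, len 3
[u, u, b] 2 distinct, len 3
[u, u, b, b] 2 distinct, len 4
[u, u, b, b, b] 2 distinct, len 5
[b, b, b, v] 2 distinct, len 4
[b, b, b, v, b] 2 distinct, len 5
Longest length with ≤2 distinct: 8.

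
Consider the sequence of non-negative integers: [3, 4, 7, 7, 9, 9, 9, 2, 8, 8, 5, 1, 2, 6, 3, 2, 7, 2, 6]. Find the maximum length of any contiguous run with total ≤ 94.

add 3: [3] sum 3, len 1
add 4: [3, 4] sum 7, len 2
add 7: [3, 4, 7] sum 14, len 3
add 7: [3, 4, 7, 7] sum 21, len 4
add 9: [3, 4, 7, 7, 9] sum 30, len 5
add 9: [3, 4, 7, 7, 9, 9] sum 39, len 6
add 9: [3, 4, 7, 7, 9, 9, 9] sum 48, len 7
add 2: [3, 4, 7, 7, 9, 9, 9, 2] sum 50, len 8
add 8: [3, 4, 7, 7, 9, 9, 9, 2, 8] sum 58, len 9
add 8: [3, 4, 7, 7, 9, 9, 9, 2, 8, 8] sum 66, len 10
add 5: [3, 4, 7, 7, 9, 9, 9, 2, 8, 8, 5] sum 71, len 11
add 1: [3, 4, 7, 7, 9, 9, 9, 2, 8, 8, 5, 1] sum 72, len 12
add 2: [3, 4, 7, 7, 9, 9, 9, 2, 8, 8, 5, 1, 2] sum 74, len 13
add 6: [3, 4, 7, 7, 9, 9, 9, 2, 8, 8, 5, 1, 2, 6] sum 80, len 14
add 3: [3, 4, 7, 7, 9, 9, 9, 2, 8, 8, 5, 1, 2, 6, 3] sum 83, len 15
add 2: [3, 4, 7, 7, 9, 9, 9, 2, 8, 8, 5, 1, 2, 6, 3, 2] sum 85, len 16
add 7: [3, 4, 7, 7, 9, 9, 9, 2, 8, 8, 5, 1, 2, 6, 3, 2, 7] sum 92, len 17
add 2: [3, 4, 7, 7, 9, 9, 9, 2, 8, 8, 5, 1, 2, 6, 3, 2, 7, 2] sum 94, len 18
add 6: [7, 7, 9, 9, 9, 2, 8, 8, 5, 1, 2, 6, 3, 2, 7, 2, 6] sum 93, len 17
Longest length seen: 18.

18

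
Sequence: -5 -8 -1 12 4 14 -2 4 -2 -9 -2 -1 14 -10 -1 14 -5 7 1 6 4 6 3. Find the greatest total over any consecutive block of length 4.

[-5, -8, -1, 12] → sum -2
[-8, -1, 12, 4] → sum 7
[-1, 12, 4, 14] → sum 29
[12, 4, 14, -2] → sum 28
[4, 14, -2, 4] → sum 20
[14, -2, 4, -2] → sum 14
[-2, 4, -2, -9] → sum -9
[4, -2, -9, -2] → sum -9
[-2, -9, -2, -1] → sum -14
[-9, -2, -1, 14] → sum 2
[-2, -1, 14, -10] → sum 1
[-1, 14, -10, -1] → sum 2
[14, -10, -1, 14] → sum 17
[-10, -1, 14, -5] → sum -2
[-1, 14, -5, 7] → sum 15
[14, -5, 7, 1] → sum 17
[-5, 7, 1, 6] → sum 9
[7, 1, 6, 4] → sum 18
[1, 6, 4, 6] → sum 17
[6, 4, 6, 3] → sum 19
Greatest of these is 29.

29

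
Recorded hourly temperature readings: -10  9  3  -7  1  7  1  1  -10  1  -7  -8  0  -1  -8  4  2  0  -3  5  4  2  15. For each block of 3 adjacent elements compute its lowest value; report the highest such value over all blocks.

-10 9 3 → min -10
9 3 -7 → min -7
3 -7 1 → min -7
-7 1 7 → min -7
1 7 1 → min 1
7 1 1 → min 1
1 1 -10 → min -10
1 -10 1 → min -10
-10 1 -7 → min -10
1 -7 -8 → min -8
-7 -8 0 → min -8
-8 0 -1 → min -8
0 -1 -8 → min -8
-1 -8 4 → min -8
-8 4 2 → min -8
4 2 0 → min 0
2 0 -3 → min -3
0 -3 5 → min -3
-3 5 4 → min -3
5 4 2 → min 2
4 2 15 → min 2
Highest of these is 2.

2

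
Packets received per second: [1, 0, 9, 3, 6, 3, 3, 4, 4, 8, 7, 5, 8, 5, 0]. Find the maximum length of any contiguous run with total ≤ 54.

12

Extend to the right; shrink from the left whenever the sum exceeds 54:
add 1: [1] sum 1, len 1
add 0: [1, 0] sum 1, len 2
add 9: [1, 0, 9] sum 10, len 3
add 3: [1, 0, 9, 3] sum 13, len 4
add 6: [1, 0, 9, 3, 6] sum 19, len 5
add 3: [1, 0, 9, 3, 6, 3] sum 22, len 6
add 3: [1, 0, 9, 3, 6, 3, 3] sum 25, len 7
add 4: [1, 0, 9, 3, 6, 3, 3, 4] sum 29, len 8
add 4: [1, 0, 9, 3, 6, 3, 3, 4, 4] sum 33, len 9
add 8: [1, 0, 9, 3, 6, 3, 3, 4, 4, 8] sum 41, len 10
add 7: [1, 0, 9, 3, 6, 3, 3, 4, 4, 8, 7] sum 48, len 11
add 5: [1, 0, 9, 3, 6, 3, 3, 4, 4, 8, 7, 5] sum 53, len 12
add 8: [3, 6, 3, 3, 4, 4, 8, 7, 5, 8] sum 51, len 10
add 5: [6, 3, 3, 4, 4, 8, 7, 5, 8, 5] sum 53, len 10
add 0: [6, 3, 3, 4, 4, 8, 7, 5, 8, 5, 0] sum 53, len 11
Longest length seen: 12.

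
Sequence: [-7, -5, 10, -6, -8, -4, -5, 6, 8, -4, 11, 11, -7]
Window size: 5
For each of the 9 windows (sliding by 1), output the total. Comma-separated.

[-7, -5, 10, -6, -8] → sum -16
[-5, 10, -6, -8, -4] → sum -13
[10, -6, -8, -4, -5] → sum -13
[-6, -8, -4, -5, 6] → sum -17
[-8, -4, -5, 6, 8] → sum -3
[-4, -5, 6, 8, -4] → sum 1
[-5, 6, 8, -4, 11] → sum 16
[6, 8, -4, 11, 11] → sum 32
[8, -4, 11, 11, -7] → sum 19

-16, -13, -13, -17, -3, 1, 16, 32, 19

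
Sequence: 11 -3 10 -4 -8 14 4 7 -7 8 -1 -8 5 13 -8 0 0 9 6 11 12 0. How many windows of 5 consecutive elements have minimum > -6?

11 -3 10 -4 -8 → min -8
-3 10 -4 -8 14 → min -8
10 -4 -8 14 4 → min -8
-4 -8 14 4 7 → min -8
-8 14 4 7 -7 → min -8
14 4 7 -7 8 → min -7
4 7 -7 8 -1 → min -7
7 -7 8 -1 -8 → min -8
-7 8 -1 -8 5 → min -8
8 -1 -8 5 13 → min -8
-1 -8 5 13 -8 → min -8
-8 5 13 -8 0 → min -8
5 13 -8 0 0 → min -8
13 -8 0 0 9 → min -8
-8 0 0 9 6 → min -8
0 0 9 6 11 → min 0  > -6 ✓
0 9 6 11 12 → min 0  > -6 ✓
9 6 11 12 0 → min 0  > -6 ✓
3 windows satisfy the condition.

3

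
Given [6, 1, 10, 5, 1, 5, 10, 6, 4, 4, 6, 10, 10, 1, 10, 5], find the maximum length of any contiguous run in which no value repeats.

5

[6] len 1
[6, 1] len 2
[6, 1, 10] len 3
[6, 1, 10, 5] len 4
[10, 5, 1] len 3
[1, 5] len 2
[1, 5, 10] len 3
[1, 5, 10, 6] len 4
[1, 5, 10, 6, 4] len 5
[4] len 1
[4, 6] len 2
[4, 6, 10] len 3
[10] len 1
[10, 1] len 2
[1, 10] len 2
[1, 10, 5] len 3
Longest all-distinct length: 5.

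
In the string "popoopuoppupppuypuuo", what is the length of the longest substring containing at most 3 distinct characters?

15

Extend right; when distinct count exceeds 3, shrink from the left:
add p: window [p] (1 distinct), len 1
add o: window [p, o] (2 distinct), len 2
add p: window [p, o, p] (2 distinct), len 3
add o: window [p, o, p, o] (2 distinct), len 4
add o: window [p, o, p, o, o] (2 distinct), len 5
add p: window [p, o, p, o, o, p] (2 distinct), len 6
add u: window [p, o, p, o, o, p, u] (3 distinct), len 7
add o: window [p, o, p, o, o, p, u, o] (3 distinct), len 8
add p: window [p, o, p, o, o, p, u, o, p] (3 distinct), len 9
add p: window [p, o, p, o, o, p, u, o, p, p] (3 distinct), len 10
add u: window [p, o, p, o, o, p, u, o, p, p, u] (3 distinct), len 11
add p: window [p, o, p, o, o, p, u, o, p, p, u, p] (3 distinct), len 12
add p: window [p, o, p, o, o, p, u, o, p, p, u, p, p] (3 distinct), len 13
add p: window [p, o, p, o, o, p, u, o, p, p, u, p, p, p] (3 distinct), len 14
add u: window [p, o, p, o, o, p, u, o, p, p, u, p, p, p, u] (3 distinct), len 15
add y: window [p, p, u, p, p, p, u, y] (3 distinct), len 8
add p: window [p, p, u, p, p, p, u, y, p] (3 distinct), len 9
add u: window [p, p, u, p, p, p, u, y, p, u] (3 distinct), len 10
add u: window [p, p, u, p, p, p, u, y, p, u, u] (3 distinct), len 11
add o: window [p, u, u, o] (3 distinct), len 4
Longest length with ≤3 distinct: 15.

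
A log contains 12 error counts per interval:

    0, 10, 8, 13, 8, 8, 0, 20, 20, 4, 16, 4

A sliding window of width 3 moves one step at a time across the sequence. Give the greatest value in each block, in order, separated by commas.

(0, 10, 8) → max 10
(10, 8, 13) → max 13
(8, 13, 8) → max 13
(13, 8, 8) → max 13
(8, 8, 0) → max 8
(8, 0, 20) → max 20
(0, 20, 20) → max 20
(20, 20, 4) → max 20
(20, 4, 16) → max 20
(4, 16, 4) → max 16

10, 13, 13, 13, 8, 20, 20, 20, 20, 16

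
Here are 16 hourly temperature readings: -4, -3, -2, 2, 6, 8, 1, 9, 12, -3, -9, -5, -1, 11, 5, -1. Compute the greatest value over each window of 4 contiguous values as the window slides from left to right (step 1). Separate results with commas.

[-4, -3, -2, 2] → max 2
[-3, -2, 2, 6] → max 6
[-2, 2, 6, 8] → max 8
[2, 6, 8, 1] → max 8
[6, 8, 1, 9] → max 9
[8, 1, 9, 12] → max 12
[1, 9, 12, -3] → max 12
[9, 12, -3, -9] → max 12
[12, -3, -9, -5] → max 12
[-3, -9, -5, -1] → max -1
[-9, -5, -1, 11] → max 11
[-5, -1, 11, 5] → max 11
[-1, 11, 5, -1] → max 11

2, 6, 8, 8, 9, 12, 12, 12, 12, -1, 11, 11, 11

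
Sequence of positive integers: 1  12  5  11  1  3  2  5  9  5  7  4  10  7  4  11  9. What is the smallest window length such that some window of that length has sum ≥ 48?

7

Extend right; whenever the sum reaches 48, record the length and shrink from the left:
add 1: running sum 1 < 48
add 12: running sum 13 < 48
add 5: running sum 18 < 48
add 11: running sum 29 < 48
add 1: running sum 30 < 48
add 3: running sum 33 < 48
add 2: running sum 35 < 48
add 5: running sum 40 < 48
end 8: [12, 5, 11, 1, 3, 2, 5, 9] sum 48, len 8
end 9: [12, 5, 11, 1, 3, 2, 5, 9, 5] sum 53, len 9
end 10: [5, 11, 1, 3, 2, 5, 9, 5, 7] sum 48, len 9
end 11: [5, 11, 1, 3, 2, 5, 9, 5, 7, 4] sum 52, len 10
end 12: [11, 1, 3, 2, 5, 9, 5, 7, 4, 10] sum 57, len 10
end 13: [2, 5, 9, 5, 7, 4, 10, 7] sum 49, len 8
end 14: [5, 9, 5, 7, 4, 10, 7, 4] sum 51, len 8
end 15: [5, 7, 4, 10, 7, 4, 11] sum 48, len 7
end 16: [7, 4, 10, 7, 4, 11, 9] sum 52, len 7
Shortest qualifying length: 7.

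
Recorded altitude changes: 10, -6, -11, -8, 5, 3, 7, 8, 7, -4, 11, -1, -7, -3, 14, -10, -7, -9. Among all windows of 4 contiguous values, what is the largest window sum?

(10, -6, -11, -8) → sum -15
(-6, -11, -8, 5) → sum -20
(-11, -8, 5, 3) → sum -11
(-8, 5, 3, 7) → sum 7
(5, 3, 7, 8) → sum 23
(3, 7, 8, 7) → sum 25
(7, 8, 7, -4) → sum 18
(8, 7, -4, 11) → sum 22
(7, -4, 11, -1) → sum 13
(-4, 11, -1, -7) → sum -1
(11, -1, -7, -3) → sum 0
(-1, -7, -3, 14) → sum 3
(-7, -3, 14, -10) → sum -6
(-3, 14, -10, -7) → sum -6
(14, -10, -7, -9) → sum -12
Largest of these is 25.

25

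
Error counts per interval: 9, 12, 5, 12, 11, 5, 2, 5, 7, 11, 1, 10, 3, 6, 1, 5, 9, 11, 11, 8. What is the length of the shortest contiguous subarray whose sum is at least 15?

add 9: running sum 9 < 15
add 12: shortest ending here [9, 12] sum 21, len 2
add 5: shortest ending here [12, 5] sum 17, len 2
add 12: shortest ending here [5, 12] sum 17, len 2
add 11: shortest ending here [12, 11] sum 23, len 2
add 5: shortest ending here [11, 5] sum 16, len 2
add 2: shortest ending here [11, 5, 2] sum 18, len 3
add 5: shortest ending here [11, 5, 2, 5] sum 23, len 4
add 7: shortest ending here [5, 2, 5, 7] sum 19, len 4
add 11: shortest ending here [7, 11] sum 18, len 2
add 1: shortest ending here [7, 11, 1] sum 19, len 3
add 10: shortest ending here [11, 1, 10] sum 22, len 3
add 3: shortest ending here [11, 1, 10, 3] sum 25, len 4
add 6: shortest ending here [10, 3, 6] sum 19, len 3
add 1: shortest ending here [10, 3, 6, 1] sum 20, len 4
add 5: shortest ending here [3, 6, 1, 5] sum 15, len 4
add 9: shortest ending here [1, 5, 9] sum 15, len 3
add 11: shortest ending here [9, 11] sum 20, len 2
add 11: shortest ending here [11, 11] sum 22, len 2
add 8: shortest ending here [11, 8] sum 19, len 2
Shortest qualifying length: 2.

2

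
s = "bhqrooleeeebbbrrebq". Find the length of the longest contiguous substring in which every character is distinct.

add b: [b] len 1
add h: [b, h] len 2
add q: [b, h, q] len 3
add r: [b, h, q, r] len 4
add o: [b, h, q, r, o] len 5
add o (repeat o, move left end past it): [o] len 1
add l: [o, l] len 2
add e: [o, l, e] len 3
add e (repeat e, move left end past it): [e] len 1
add e (repeat e, move left end past it): [e] len 1
add e (repeat e, move left end past it): [e] len 1
add b: [e, b] len 2
add b (repeat b, move left end past it): [b] len 1
add b (repeat b, move left end past it): [b] len 1
add r: [b, r] len 2
add r (repeat r, move left end past it): [r] len 1
add e: [r, e] len 2
add b: [r, e, b] len 3
add q: [r, e, b, q] len 4
Longest all-distinct length: 5.

5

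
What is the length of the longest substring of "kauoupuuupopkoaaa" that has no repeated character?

[k] len 1
[k, a] len 2
[k, a, u] len 3
[k, a, u, o] len 4
[o, u] len 2
[o, u, p] len 3
[p, u] len 2
[u] len 1
[u] len 1
[u, p] len 2
[u, p, o] len 3
[o, p] len 2
[o, p, k] len 3
[p, k, o] len 3
[p, k, o, a] len 4
[a] len 1
[a] len 1
Longest all-distinct length: 4.

4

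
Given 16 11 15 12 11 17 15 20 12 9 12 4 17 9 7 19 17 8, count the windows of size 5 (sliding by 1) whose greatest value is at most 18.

(16, 11, 15, 12, 11) → max 16  ≤ 18 ✓
(11, 15, 12, 11, 17) → max 17  ≤ 18 ✓
(15, 12, 11, 17, 15) → max 17  ≤ 18 ✓
(12, 11, 17, 15, 20) → max 20
(11, 17, 15, 20, 12) → max 20
(17, 15, 20, 12, 9) → max 20
(15, 20, 12, 9, 12) → max 20
(20, 12, 9, 12, 4) → max 20
(12, 9, 12, 4, 17) → max 17  ≤ 18 ✓
(9, 12, 4, 17, 9) → max 17  ≤ 18 ✓
(12, 4, 17, 9, 7) → max 17  ≤ 18 ✓
(4, 17, 9, 7, 19) → max 19
(17, 9, 7, 19, 17) → max 19
(9, 7, 19, 17, 8) → max 19
6 windows satisfy the condition.

6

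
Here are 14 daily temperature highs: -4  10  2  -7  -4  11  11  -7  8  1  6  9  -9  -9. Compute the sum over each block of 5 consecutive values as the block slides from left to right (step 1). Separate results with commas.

-3, 12, 13, 4, 19, 24, 19, 17, 15, -2

Sliding a size-5 window across the 14 values:
[-4, 10, 2, -7, -4] → sum -3
[10, 2, -7, -4, 11] → sum 12
[2, -7, -4, 11, 11] → sum 13
[-7, -4, 11, 11, -7] → sum 4
[-4, 11, 11, -7, 8] → sum 19
[11, 11, -7, 8, 1] → sum 24
[11, -7, 8, 1, 6] → sum 19
[-7, 8, 1, 6, 9] → sum 17
[8, 1, 6, 9, -9] → sum 15
[1, 6, 9, -9, -9] → sum -2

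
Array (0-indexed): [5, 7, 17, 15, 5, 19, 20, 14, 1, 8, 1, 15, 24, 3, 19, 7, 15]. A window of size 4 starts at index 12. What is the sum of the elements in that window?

53

Elements at indices 12..15: 24, 3, 19, 7
sum(24, 3, 19, 7) = 53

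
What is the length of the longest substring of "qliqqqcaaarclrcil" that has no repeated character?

add q: [q] len 1
add l: [q, l] len 2
add i: [q, l, i] len 3
add q (repeat q, move left end past it): [l, i, q] len 3
add q (repeat q, move left end past it): [q] len 1
add q (repeat q, move left end past it): [q] len 1
add c: [q, c] len 2
add a: [q, c, a] len 3
add a (repeat a, move left end past it): [a] len 1
add a (repeat a, move left end past it): [a] len 1
add r: [a, r] len 2
add c: [a, r, c] len 3
add l: [a, r, c, l] len 4
add r (repeat r, move left end past it): [c, l, r] len 3
add c (repeat c, move left end past it): [l, r, c] len 3
add i: [l, r, c, i] len 4
add l (repeat l, move left end past it): [r, c, i, l] len 4
Longest all-distinct length: 4.

4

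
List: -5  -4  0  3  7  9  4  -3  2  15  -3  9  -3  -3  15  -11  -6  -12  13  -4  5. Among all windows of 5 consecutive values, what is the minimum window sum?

-20

Window sums for each of the 17 positions:
[-5, -4, 0, 3, 7] → sum 1
[-4, 0, 3, 7, 9] → sum 15
[0, 3, 7, 9, 4] → sum 23
[3, 7, 9, 4, -3] → sum 20
[7, 9, 4, -3, 2] → sum 19
[9, 4, -3, 2, 15] → sum 27
[4, -3, 2, 15, -3] → sum 15
[-3, 2, 15, -3, 9] → sum 20
[2, 15, -3, 9, -3] → sum 20
[15, -3, 9, -3, -3] → sum 15
[-3, 9, -3, -3, 15] → sum 15
[9, -3, -3, 15, -11] → sum 7
[-3, -3, 15, -11, -6] → sum -8
[-3, 15, -11, -6, -12] → sum -17
[15, -11, -6, -12, 13] → sum -1
[-11, -6, -12, 13, -4] → sum -20
[-6, -12, 13, -4, 5] → sum -4
Minimum of these is -20.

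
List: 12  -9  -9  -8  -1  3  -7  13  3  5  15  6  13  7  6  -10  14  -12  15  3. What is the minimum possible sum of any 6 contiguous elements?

-31

(12, -9, -9, -8, -1, 3) → sum -12
(-9, -9, -8, -1, 3, -7) → sum -31
(-9, -8, -1, 3, -7, 13) → sum -9
(-8, -1, 3, -7, 13, 3) → sum 3
(-1, 3, -7, 13, 3, 5) → sum 16
(3, -7, 13, 3, 5, 15) → sum 32
(-7, 13, 3, 5, 15, 6) → sum 35
(13, 3, 5, 15, 6, 13) → sum 55
(3, 5, 15, 6, 13, 7) → sum 49
(5, 15, 6, 13, 7, 6) → sum 52
(15, 6, 13, 7, 6, -10) → sum 37
(6, 13, 7, 6, -10, 14) → sum 36
(13, 7, 6, -10, 14, -12) → sum 18
(7, 6, -10, 14, -12, 15) → sum 20
(6, -10, 14, -12, 15, 3) → sum 16
Minimum of these is -31.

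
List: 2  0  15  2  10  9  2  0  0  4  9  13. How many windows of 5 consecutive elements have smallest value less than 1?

(2, 0, 15, 2, 10) → min 0  < 1 ✓
(0, 15, 2, 10, 9) → min 0  < 1 ✓
(15, 2, 10, 9, 2) → min 2
(2, 10, 9, 2, 0) → min 0  < 1 ✓
(10, 9, 2, 0, 0) → min 0  < 1 ✓
(9, 2, 0, 0, 4) → min 0  < 1 ✓
(2, 0, 0, 4, 9) → min 0  < 1 ✓
(0, 0, 4, 9, 13) → min 0  < 1 ✓
7 windows satisfy the condition.

7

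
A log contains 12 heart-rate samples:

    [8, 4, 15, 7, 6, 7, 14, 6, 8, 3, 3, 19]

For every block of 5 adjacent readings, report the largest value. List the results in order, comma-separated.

15, 15, 15, 14, 14, 14, 14, 19

Sliding a size-5 window across the 12 values:
8 4 15 7 6 → max 15
4 15 7 6 7 → max 15
15 7 6 7 14 → max 15
7 6 7 14 6 → max 14
6 7 14 6 8 → max 14
7 14 6 8 3 → max 14
14 6 8 3 3 → max 14
6 8 3 3 19 → max 19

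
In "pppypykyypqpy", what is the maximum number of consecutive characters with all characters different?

3

add p: [p] len 1
add p (repeat p, move left end past it): [p] len 1
add p (repeat p, move left end past it): [p] len 1
add y: [p, y] len 2
add p (repeat p, move left end past it): [y, p] len 2
add y (repeat y, move left end past it): [p, y] len 2
add k: [p, y, k] len 3
add y (repeat y, move left end past it): [k, y] len 2
add y (repeat y, move left end past it): [y] len 1
add p: [y, p] len 2
add q: [y, p, q] len 3
add p (repeat p, move left end past it): [q, p] len 2
add y: [q, p, y] len 3
Longest all-distinct length: 3.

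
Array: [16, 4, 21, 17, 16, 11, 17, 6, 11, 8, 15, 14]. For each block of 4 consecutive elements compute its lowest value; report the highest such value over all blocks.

(16, 4, 21, 17) → min 4
(4, 21, 17, 16) → min 4
(21, 17, 16, 11) → min 11
(17, 16, 11, 17) → min 11
(16, 11, 17, 6) → min 6
(11, 17, 6, 11) → min 6
(17, 6, 11, 8) → min 6
(6, 11, 8, 15) → min 6
(11, 8, 15, 14) → min 8
Highest of these is 11.

11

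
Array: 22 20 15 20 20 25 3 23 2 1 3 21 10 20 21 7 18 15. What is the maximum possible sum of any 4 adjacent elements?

Each size-4 window and its sum:
[22, 20, 15, 20] → sum 77
[20, 15, 20, 20] → sum 75
[15, 20, 20, 25] → sum 80
[20, 20, 25, 3] → sum 68
[20, 25, 3, 23] → sum 71
[25, 3, 23, 2] → sum 53
[3, 23, 2, 1] → sum 29
[23, 2, 1, 3] → sum 29
[2, 1, 3, 21] → sum 27
[1, 3, 21, 10] → sum 35
[3, 21, 10, 20] → sum 54
[21, 10, 20, 21] → sum 72
[10, 20, 21, 7] → sum 58
[20, 21, 7, 18] → sum 66
[21, 7, 18, 15] → sum 61
Maximum of these is 80.

80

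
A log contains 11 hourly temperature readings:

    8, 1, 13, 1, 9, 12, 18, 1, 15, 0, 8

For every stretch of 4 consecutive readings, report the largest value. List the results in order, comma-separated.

13, 13, 13, 18, 18, 18, 18, 15

Sliding a size-4 window across the 11 values:
[8, 1, 13, 1] → max 13
[1, 13, 1, 9] → max 13
[13, 1, 9, 12] → max 13
[1, 9, 12, 18] → max 18
[9, 12, 18, 1] → max 18
[12, 18, 1, 15] → max 18
[18, 1, 15, 0] → max 18
[1, 15, 0, 8] → max 15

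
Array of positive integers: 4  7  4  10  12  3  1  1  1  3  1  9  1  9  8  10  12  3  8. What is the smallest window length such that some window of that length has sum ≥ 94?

17

Extend right; whenever the sum reaches 94, record the length and shrink from the left:
add 4: running sum 4 < 94
add 7: running sum 11 < 94
add 4: running sum 15 < 94
add 10: running sum 25 < 94
add 12: running sum 37 < 94
add 3: running sum 40 < 94
add 1: running sum 41 < 94
add 1: running sum 42 < 94
add 1: running sum 43 < 94
add 3: running sum 46 < 94
add 1: running sum 47 < 94
add 9: running sum 56 < 94
add 1: running sum 57 < 94
add 9: running sum 66 < 94
add 8: running sum 74 < 94
add 10: running sum 84 < 94
end 16: [4, 7, 4, 10, 12, 3, 1, 1, 1, 3, 1, 9, 1, 9, 8, 10, 12] sum 96, len 17
end 17: [7, 4, 10, 12, 3, 1, 1, 1, 3, 1, 9, 1, 9, 8, 10, 12, 3] sum 95, len 17
end 18: [4, 10, 12, 3, 1, 1, 1, 3, 1, 9, 1, 9, 8, 10, 12, 3, 8] sum 96, len 17
Shortest qualifying length: 17.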